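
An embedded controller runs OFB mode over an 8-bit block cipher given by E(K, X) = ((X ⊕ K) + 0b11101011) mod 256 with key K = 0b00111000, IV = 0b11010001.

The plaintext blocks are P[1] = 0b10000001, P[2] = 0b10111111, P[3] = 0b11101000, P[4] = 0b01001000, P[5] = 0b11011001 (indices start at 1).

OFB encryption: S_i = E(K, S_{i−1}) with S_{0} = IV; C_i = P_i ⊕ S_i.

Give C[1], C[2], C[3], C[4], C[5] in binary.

C[1]: S = E(K, 0b11010001) = 0b11010100; 0b10000001 ⊕ 0b11010100 = 0b01010101.
C[2]: S = E(K, 0b11010100) = 0b11010111; 0b10111111 ⊕ 0b11010111 = 0b01101000.
C[3]: S = E(K, 0b11010111) = 0b11011010; 0b11101000 ⊕ 0b11011010 = 0b00110010.
C[4]: S = E(K, 0b11011010) = 0b11001101; 0b01001000 ⊕ 0b11001101 = 0b10000101.
C[5]: S = E(K, 0b11001101) = 0b11100000; 0b11011001 ⊕ 0b11100000 = 0b00111001.

C[1] = 0b01010101, C[2] = 0b01101000, C[3] = 0b00110010, C[4] = 0b10000101, C[5] = 0b00111001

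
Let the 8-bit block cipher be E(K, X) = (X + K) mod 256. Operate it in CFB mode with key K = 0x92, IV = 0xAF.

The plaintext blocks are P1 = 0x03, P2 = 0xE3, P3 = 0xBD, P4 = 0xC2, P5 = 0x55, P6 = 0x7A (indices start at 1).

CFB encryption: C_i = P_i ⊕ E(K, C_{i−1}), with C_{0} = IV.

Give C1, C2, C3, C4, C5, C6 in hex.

C1 = 0x42, C2 = 0x37, C3 = 0x74, C4 = 0xC4, C5 = 0x03, C6 = 0xEF

C1: E(K, 0xAF) = 0x41; 0x03 ⊕ 0x41 = 0x42.
C2: E(K, 0x42) = 0xD4; 0xE3 ⊕ 0xD4 = 0x37.
C3: E(K, 0x37) = 0xC9; 0xBD ⊕ 0xC9 = 0x74.
C4: E(K, 0x74) = 0x06; 0xC2 ⊕ 0x06 = 0xC4.
C5: E(K, 0xC4) = 0x56; 0x55 ⊕ 0x56 = 0x03.
C6: E(K, 0x03) = 0x95; 0x7A ⊕ 0x95 = 0xEF.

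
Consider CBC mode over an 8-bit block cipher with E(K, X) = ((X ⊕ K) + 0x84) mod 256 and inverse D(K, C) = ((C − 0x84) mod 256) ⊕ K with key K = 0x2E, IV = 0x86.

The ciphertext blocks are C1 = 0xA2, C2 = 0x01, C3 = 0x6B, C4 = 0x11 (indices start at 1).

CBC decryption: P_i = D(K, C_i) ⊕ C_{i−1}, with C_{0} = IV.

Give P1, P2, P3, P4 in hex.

P1 = 0xB6, P2 = 0xF1, P3 = 0xC8, P4 = 0xC8

P1: D(K, 0xA2) = 0x30; 0x30 ⊕ 0x86 = 0xB6.
P2: D(K, 0x01) = 0x53; 0x53 ⊕ 0xA2 = 0xF1.
P3: D(K, 0x6B) = 0xC9; 0xC9 ⊕ 0x01 = 0xC8.
P4: D(K, 0x11) = 0xA3; 0xA3 ⊕ 0x6B = 0xC8.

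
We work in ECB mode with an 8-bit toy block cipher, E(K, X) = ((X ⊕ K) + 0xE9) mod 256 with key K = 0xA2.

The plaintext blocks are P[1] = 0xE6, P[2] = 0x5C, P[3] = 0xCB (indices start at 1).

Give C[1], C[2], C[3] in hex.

C[1] = 0x2D, C[2] = 0xE7, C[3] = 0x52

ECB encryption: C_i = E(K, P_i).
C[1]: E(K, 0xE6) = 0x2D.
C[2]: E(K, 0x5C) = 0xE7.
C[3]: E(K, 0xCB) = 0x52.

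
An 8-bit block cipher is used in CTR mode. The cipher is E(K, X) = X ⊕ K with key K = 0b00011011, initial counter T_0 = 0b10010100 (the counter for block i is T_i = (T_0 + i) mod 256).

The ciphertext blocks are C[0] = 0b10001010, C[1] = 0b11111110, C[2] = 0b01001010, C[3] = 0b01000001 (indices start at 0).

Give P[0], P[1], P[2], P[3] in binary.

CTR decryption: S_i = E(K, T_i) where T_i is the counter for block i; P_i = C_i ⊕ S_i.
P[0]: T = 0b10010100, S = E(K, T) = 0b10001111; 0b10001010 ⊕ 0b10001111 = 0b00000101.
P[1]: T = 0b10010101, S = E(K, T) = 0b10001110; 0b11111110 ⊕ 0b10001110 = 0b01110000.
P[2]: T = 0b10010110, S = E(K, T) = 0b10001101; 0b01001010 ⊕ 0b10001101 = 0b11000111.
P[3]: T = 0b10010111, S = E(K, T) = 0b10001100; 0b01000001 ⊕ 0b10001100 = 0b11001101.

P[0] = 0b00000101, P[1] = 0b01110000, P[2] = 0b11000111, P[3] = 0b11001101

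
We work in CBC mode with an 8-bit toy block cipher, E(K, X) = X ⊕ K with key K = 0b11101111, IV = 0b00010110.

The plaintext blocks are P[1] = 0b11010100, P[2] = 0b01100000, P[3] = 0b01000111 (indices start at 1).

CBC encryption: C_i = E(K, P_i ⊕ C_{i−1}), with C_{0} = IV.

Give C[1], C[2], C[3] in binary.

C[1]: P[1] ⊕ 0b00010110 = 0b11000010; E(K, 0b11000010) = 0b00101101.
C[2]: P[2] ⊕ 0b00101101 = 0b01001101; E(K, 0b01001101) = 0b10100010.
C[3]: P[3] ⊕ 0b10100010 = 0b11100101; E(K, 0b11100101) = 0b00001010.

C[1] = 0b00101101, C[2] = 0b10100010, C[3] = 0b00001010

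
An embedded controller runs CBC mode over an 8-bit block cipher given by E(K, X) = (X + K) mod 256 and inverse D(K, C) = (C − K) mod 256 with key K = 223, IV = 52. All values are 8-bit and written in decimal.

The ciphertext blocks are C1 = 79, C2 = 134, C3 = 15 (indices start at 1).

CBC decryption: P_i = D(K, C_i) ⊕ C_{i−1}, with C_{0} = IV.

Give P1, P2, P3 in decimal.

P1: D(K, 79) = 112; 112 ⊕ 52 = 68.
P2: D(K, 134) = 167; 167 ⊕ 79 = 232.
P3: D(K, 15) = 48; 48 ⊕ 134 = 182.

P1 = 68, P2 = 232, P3 = 182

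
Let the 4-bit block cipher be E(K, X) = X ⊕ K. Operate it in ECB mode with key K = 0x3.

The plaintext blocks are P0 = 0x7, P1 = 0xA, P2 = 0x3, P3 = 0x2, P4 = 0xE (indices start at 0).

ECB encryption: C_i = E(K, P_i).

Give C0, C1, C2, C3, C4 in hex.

C0: E(K, 0x7) = 0x4.
C1: E(K, 0xA) = 0x9.
C2: E(K, 0x3) = 0x0.
C3: E(K, 0x2) = 0x1.
C4: E(K, 0xE) = 0xD.

C0 = 0x4, C1 = 0x9, C2 = 0x0, C3 = 0x1, C4 = 0xD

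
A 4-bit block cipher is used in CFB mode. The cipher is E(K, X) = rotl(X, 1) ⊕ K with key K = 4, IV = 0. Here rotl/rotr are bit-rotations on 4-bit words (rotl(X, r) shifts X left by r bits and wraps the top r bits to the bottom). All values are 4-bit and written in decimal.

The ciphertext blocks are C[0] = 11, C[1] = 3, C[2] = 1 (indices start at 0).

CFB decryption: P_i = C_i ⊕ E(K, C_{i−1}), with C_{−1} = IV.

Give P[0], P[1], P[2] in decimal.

P[0] = 15, P[1] = 0, P[2] = 3

P[0]: E(K, 0) = 4; 11 ⊕ 4 = 15.
P[1]: E(K, 11) = 3; 3 ⊕ 3 = 0.
P[2]: E(K, 3) = 2; 1 ⊕ 2 = 3.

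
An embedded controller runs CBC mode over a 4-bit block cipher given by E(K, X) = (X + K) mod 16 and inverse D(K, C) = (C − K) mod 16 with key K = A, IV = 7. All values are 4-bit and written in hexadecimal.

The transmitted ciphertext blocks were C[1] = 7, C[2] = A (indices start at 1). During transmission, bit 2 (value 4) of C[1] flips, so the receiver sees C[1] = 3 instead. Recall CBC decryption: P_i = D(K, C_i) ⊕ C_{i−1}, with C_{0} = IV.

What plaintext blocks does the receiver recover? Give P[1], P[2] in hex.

Only C[1] changed, to 3. In CBC, a change in C_i garbles P_i and flips the same bit in P_{i+1}. Decrypting the received ciphertext:
P[1]: D(K, 3) = 9; 9 ⊕ 7 = E.
P[2]: D(K, A) = 0; 0 ⊕ 3 = 3.
Blocks that differ from the original plaintext: P[1], P[2].

P[1] = E, P[2] = 3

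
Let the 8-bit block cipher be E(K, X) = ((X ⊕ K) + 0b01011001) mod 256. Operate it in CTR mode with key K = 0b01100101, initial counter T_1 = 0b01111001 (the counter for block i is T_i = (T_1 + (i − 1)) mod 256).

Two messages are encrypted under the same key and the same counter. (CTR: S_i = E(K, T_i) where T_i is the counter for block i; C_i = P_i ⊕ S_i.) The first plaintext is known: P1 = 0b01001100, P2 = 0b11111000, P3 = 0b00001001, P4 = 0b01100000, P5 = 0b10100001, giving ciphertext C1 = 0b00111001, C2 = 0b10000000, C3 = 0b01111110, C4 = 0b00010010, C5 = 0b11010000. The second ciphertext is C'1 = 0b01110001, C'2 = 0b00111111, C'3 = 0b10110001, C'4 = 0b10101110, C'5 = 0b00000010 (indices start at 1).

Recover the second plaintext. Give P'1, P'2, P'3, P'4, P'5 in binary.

P'1 = 0b00000100, P'2 = 0b01000111, P'3 = 0b11000110, P'4 = 0b11011100, P'5 = 0b01110011

In CTR with a reused counter, both messages share the same keystream S_i, so C_i ⊕ C'_i = P_i ⊕ P'_i and thus P'_i = P_i ⊕ C_i ⊕ C'_i.
P'1: 0b01001100 ⊕ 0b00111001 ⊕ 0b01110001 = 0b00000100.
P'2: 0b11111000 ⊕ 0b10000000 ⊕ 0b00111111 = 0b01000111.
P'3: 0b00001001 ⊕ 0b01111110 ⊕ 0b10110001 = 0b11000110.
P'4: 0b01100000 ⊕ 0b00010010 ⊕ 0b10101110 = 0b11011100.
P'5: 0b10100001 ⊕ 0b11010000 ⊕ 0b00000010 = 0b01110011.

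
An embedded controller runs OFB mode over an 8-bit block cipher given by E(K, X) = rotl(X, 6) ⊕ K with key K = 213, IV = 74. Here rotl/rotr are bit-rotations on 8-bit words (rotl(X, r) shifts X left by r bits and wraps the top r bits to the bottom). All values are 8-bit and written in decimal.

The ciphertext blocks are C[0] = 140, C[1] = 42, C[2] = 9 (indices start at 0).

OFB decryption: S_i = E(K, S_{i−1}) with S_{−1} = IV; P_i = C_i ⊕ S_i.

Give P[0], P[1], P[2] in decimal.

P[0] = 203, P[1] = 46, P[2] = 221

P[0]: S = E(K, 74) = 71; 140 ⊕ 71 = 203.
P[1]: S = E(K, 71) = 4; 42 ⊕ 4 = 46.
P[2]: S = E(K, 4) = 212; 9 ⊕ 212 = 221.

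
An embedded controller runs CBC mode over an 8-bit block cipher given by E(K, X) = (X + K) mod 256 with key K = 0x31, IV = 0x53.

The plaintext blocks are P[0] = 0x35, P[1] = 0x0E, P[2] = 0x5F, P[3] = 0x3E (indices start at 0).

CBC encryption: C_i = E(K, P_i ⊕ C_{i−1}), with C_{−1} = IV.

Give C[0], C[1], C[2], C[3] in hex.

C[0] = 0x97, C[1] = 0xCA, C[2] = 0xC6, C[3] = 0x29

C[0]: P[0] ⊕ 0x53 = 0x66; E(K, 0x66) = 0x97.
C[1]: P[1] ⊕ 0x97 = 0x99; E(K, 0x99) = 0xCA.
C[2]: P[2] ⊕ 0xCA = 0x95; E(K, 0x95) = 0xC6.
C[3]: P[3] ⊕ 0xC6 = 0xF8; E(K, 0xF8) = 0x29.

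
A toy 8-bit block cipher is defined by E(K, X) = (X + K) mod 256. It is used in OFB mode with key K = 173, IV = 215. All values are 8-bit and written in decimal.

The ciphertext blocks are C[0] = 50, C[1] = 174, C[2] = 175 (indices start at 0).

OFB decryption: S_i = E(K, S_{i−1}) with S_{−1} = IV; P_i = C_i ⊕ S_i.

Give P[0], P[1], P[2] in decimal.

P[0]: S = E(K, 215) = 132; 50 ⊕ 132 = 182.
P[1]: S = E(K, 132) = 49; 174 ⊕ 49 = 159.
P[2]: S = E(K, 49) = 222; 175 ⊕ 222 = 113.

P[0] = 182, P[1] = 159, P[2] = 113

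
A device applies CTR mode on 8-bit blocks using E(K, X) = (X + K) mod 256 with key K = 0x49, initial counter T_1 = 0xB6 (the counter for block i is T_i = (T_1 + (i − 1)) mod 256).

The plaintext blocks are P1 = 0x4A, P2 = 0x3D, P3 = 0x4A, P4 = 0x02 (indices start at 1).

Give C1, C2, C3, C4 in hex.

CTR encryption: S_i = E(K, T_i) where T_i is the counter for block i; C_i = P_i ⊕ S_i.
C1: T = 0xB6, S = E(K, T) = 0xFF; 0x4A ⊕ 0xFF = 0xB5.
C2: T = 0xB7, S = E(K, T) = 0x00; 0x3D ⊕ 0x00 = 0x3D.
C3: T = 0xB8, S = E(K, T) = 0x01; 0x4A ⊕ 0x01 = 0x4B.
C4: T = 0xB9, S = E(K, T) = 0x02; 0x02 ⊕ 0x02 = 0x00.

C1 = 0xB5, C2 = 0x3D, C3 = 0x4B, C4 = 0x00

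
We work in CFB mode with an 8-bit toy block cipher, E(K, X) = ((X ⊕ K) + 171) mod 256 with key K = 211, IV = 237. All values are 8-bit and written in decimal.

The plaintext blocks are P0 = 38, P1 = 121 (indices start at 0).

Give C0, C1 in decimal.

CFB encryption: C_i = P_i ⊕ E(K, C_{i−1}), with C_{−1} = IV.
C0: E(K, 237) = 233; 38 ⊕ 233 = 207.
C1: E(K, 207) = 199; 121 ⊕ 199 = 190.

C0 = 207, C1 = 190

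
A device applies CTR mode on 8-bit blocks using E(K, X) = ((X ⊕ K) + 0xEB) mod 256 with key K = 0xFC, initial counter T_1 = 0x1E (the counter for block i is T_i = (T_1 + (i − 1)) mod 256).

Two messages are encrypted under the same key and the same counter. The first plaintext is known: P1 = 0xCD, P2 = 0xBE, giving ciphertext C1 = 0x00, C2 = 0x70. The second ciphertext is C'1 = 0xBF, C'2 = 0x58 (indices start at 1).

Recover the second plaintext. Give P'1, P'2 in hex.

In CTR with a reused counter, both messages share the same keystream S_i, so C_i ⊕ C'_i = P_i ⊕ P'_i and thus P'_i = P_i ⊕ C_i ⊕ C'_i.
P'1: 0xCD ⊕ 0x00 ⊕ 0xBF = 0x72.
P'2: 0xBE ⊕ 0x70 ⊕ 0x58 = 0x96.

P'1 = 0x72, P'2 = 0x96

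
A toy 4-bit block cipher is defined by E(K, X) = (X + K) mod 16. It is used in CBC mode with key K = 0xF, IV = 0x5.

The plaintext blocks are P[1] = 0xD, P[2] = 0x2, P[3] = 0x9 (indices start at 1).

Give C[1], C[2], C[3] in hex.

C[1] = 0x7, C[2] = 0x4, C[3] = 0xC

CBC encryption: C_i = E(K, P_i ⊕ C_{i−1}), with C_{0} = IV.
C[1]: P[1] ⊕ 0x5 = 0x8; E(K, 0x8) = 0x7.
C[2]: P[2] ⊕ 0x7 = 0x5; E(K, 0x5) = 0x4.
C[3]: P[3] ⊕ 0x4 = 0xD; E(K, 0xD) = 0xC.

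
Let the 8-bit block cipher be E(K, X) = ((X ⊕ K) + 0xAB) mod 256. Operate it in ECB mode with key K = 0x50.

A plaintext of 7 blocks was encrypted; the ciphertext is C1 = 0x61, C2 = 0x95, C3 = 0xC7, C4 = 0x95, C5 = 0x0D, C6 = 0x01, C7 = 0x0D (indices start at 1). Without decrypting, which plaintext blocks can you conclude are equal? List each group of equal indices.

ECB encrypts each block independently with the same key, so equal ciphertext blocks imply equal plaintext blocks.
C2 = C4 = 0x95, so P2 = P4.
C5 = C7 = 0x0D, so P5 = P7.

P2 = P4; P5 = P7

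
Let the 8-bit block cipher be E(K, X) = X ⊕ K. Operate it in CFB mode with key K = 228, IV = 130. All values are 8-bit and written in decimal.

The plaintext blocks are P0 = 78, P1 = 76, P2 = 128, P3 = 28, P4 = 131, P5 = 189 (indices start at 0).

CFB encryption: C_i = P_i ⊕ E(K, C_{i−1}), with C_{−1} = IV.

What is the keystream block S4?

C0: E(K, 130) = 102; 78 ⊕ 102 = 40.
C1: E(K, 40) = 204; 76 ⊕ 204 = 128.
C2: E(K, 128) = 100; 128 ⊕ 100 = 228.
C3: E(K, 228) = 0; 28 ⊕ 0 = 28.
C4: E(K, 28) = 248; 131 ⊕ 248 = 123.
So S4 = 248.

248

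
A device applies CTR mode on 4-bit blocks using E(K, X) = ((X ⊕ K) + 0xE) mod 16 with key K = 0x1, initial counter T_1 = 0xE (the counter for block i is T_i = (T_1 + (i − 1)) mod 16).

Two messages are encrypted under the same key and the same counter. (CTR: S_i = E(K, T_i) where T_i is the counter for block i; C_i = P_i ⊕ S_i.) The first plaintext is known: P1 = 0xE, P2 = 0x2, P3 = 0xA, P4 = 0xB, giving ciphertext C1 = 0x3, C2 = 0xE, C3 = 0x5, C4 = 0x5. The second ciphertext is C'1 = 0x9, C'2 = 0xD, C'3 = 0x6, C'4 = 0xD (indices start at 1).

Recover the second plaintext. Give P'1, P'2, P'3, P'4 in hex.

In CTR with a reused counter, both messages share the same keystream S_i, so C_i ⊕ C'_i = P_i ⊕ P'_i and thus P'_i = P_i ⊕ C_i ⊕ C'_i.
P'1: 0xE ⊕ 0x3 ⊕ 0x9 = 0x4.
P'2: 0x2 ⊕ 0xE ⊕ 0xD = 0x1.
P'3: 0xA ⊕ 0x5 ⊕ 0x6 = 0x9.
P'4: 0xB ⊕ 0x5 ⊕ 0xD = 0x3.

P'1 = 0x4, P'2 = 0x1, P'3 = 0x9, P'4 = 0x3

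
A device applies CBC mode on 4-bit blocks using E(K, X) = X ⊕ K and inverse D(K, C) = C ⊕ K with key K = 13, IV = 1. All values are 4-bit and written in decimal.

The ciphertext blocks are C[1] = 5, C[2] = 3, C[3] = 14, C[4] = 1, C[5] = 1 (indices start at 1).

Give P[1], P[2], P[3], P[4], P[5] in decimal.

P[1] = 9, P[2] = 11, P[3] = 0, P[4] = 2, P[5] = 13

CBC decryption: P_i = D(K, C_i) ⊕ C_{i−1}, with C_{0} = IV.
P[1]: D(K, 5) = 8; 8 ⊕ 1 = 9.
P[2]: D(K, 3) = 14; 14 ⊕ 5 = 11.
P[3]: D(K, 14) = 3; 3 ⊕ 3 = 0.
P[4]: D(K, 1) = 12; 12 ⊕ 14 = 2.
P[5]: D(K, 1) = 12; 12 ⊕ 1 = 13.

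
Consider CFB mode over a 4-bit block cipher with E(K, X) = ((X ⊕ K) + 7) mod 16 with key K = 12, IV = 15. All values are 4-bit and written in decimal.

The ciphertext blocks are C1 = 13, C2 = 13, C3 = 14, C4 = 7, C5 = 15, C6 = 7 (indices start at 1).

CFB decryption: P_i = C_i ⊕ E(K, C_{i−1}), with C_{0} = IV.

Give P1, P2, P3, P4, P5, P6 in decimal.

P1 = 7, P2 = 5, P3 = 6, P4 = 14, P5 = 13, P6 = 13

P1: E(K, 15) = 10; 13 ⊕ 10 = 7.
P2: E(K, 13) = 8; 13 ⊕ 8 = 5.
P3: E(K, 13) = 8; 14 ⊕ 8 = 6.
P4: E(K, 14) = 9; 7 ⊕ 9 = 14.
P5: E(K, 7) = 2; 15 ⊕ 2 = 13.
P6: E(K, 15) = 10; 7 ⊕ 10 = 13.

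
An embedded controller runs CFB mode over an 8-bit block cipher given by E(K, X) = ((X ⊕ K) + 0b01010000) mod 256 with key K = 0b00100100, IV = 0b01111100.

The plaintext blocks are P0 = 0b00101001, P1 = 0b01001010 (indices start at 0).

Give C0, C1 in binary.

CFB encryption: C_i = P_i ⊕ E(K, C_{i−1}), with C_{−1} = IV.
C0: E(K, 0b01111100) = 0b10101000; 0b00101001 ⊕ 0b10101000 = 0b10000001.
C1: E(K, 0b10000001) = 0b11110101; 0b01001010 ⊕ 0b11110101 = 0b10111111.

C0 = 0b10000001, C1 = 0b10111111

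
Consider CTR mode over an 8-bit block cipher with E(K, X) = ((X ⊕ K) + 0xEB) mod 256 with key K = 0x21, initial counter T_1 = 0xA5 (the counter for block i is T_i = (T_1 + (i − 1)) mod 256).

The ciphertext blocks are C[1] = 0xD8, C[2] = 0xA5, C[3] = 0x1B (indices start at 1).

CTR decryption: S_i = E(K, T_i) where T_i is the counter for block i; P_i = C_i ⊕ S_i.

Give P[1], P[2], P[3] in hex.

P[1]: T = 0xA5, S = E(K, T) = 0x6F; 0xD8 ⊕ 0x6F = 0xB7.
P[2]: T = 0xA6, S = E(K, T) = 0x72; 0xA5 ⊕ 0x72 = 0xD7.
P[3]: T = 0xA7, S = E(K, T) = 0x71; 0x1B ⊕ 0x71 = 0x6A.

P[1] = 0xB7, P[2] = 0xD7, P[3] = 0x6A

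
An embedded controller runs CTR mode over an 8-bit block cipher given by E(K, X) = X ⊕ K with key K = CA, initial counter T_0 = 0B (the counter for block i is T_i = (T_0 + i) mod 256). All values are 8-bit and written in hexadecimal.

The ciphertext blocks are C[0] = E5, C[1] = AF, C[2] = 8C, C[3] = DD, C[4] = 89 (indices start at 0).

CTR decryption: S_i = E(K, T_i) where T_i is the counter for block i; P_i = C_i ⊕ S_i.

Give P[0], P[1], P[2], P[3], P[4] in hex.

P[0]: T = 0B, S = E(K, T) = C1; E5 ⊕ C1 = 24.
P[1]: T = 0C, S = E(K, T) = C6; AF ⊕ C6 = 69.
P[2]: T = 0D, S = E(K, T) = C7; 8C ⊕ C7 = 4B.
P[3]: T = 0E, S = E(K, T) = C4; DD ⊕ C4 = 19.
P[4]: T = 0F, S = E(K, T) = C5; 89 ⊕ C5 = 4C.

P[0] = 24, P[1] = 69, P[2] = 4B, P[3] = 19, P[4] = 4C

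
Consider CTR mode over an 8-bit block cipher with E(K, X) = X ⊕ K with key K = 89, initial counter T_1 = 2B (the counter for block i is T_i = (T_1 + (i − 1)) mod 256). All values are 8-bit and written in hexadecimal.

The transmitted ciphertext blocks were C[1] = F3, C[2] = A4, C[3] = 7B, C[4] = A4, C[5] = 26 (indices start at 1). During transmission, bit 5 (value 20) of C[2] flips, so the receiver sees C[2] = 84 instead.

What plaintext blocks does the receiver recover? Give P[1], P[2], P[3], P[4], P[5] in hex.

CTR decryption: S_i = E(K, T_i) where T_i is the counter for block i; P_i = C_i ⊕ S_i.
Only C[2] changed, to 84. In CTR, a change in C_i flips the same bit in P_i only; the keystream is unaffected. Decrypting the received ciphertext:
P[1]: T = 2B, S = E(K, T) = A2; F3 ⊕ A2 = 51.
P[2]: T = 2C, S = E(K, T) = A5; 84 ⊕ A5 = 21.
P[3]: T = 2D, S = E(K, T) = A4; 7B ⊕ A4 = DF.
P[4]: T = 2E, S = E(K, T) = A7; A4 ⊕ A7 = 03.
P[5]: T = 2F, S = E(K, T) = A6; 26 ⊕ A6 = 80.
Blocks that differ from the original plaintext: P[2].

P[1] = 51, P[2] = 21, P[3] = DF, P[4] = 03, P[5] = 80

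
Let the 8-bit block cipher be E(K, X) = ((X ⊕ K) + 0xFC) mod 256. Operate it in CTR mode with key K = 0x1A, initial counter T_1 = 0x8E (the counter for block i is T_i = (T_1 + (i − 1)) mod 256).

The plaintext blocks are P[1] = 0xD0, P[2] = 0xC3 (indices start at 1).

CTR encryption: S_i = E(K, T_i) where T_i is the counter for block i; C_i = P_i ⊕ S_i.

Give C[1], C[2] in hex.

C[1]: T = 0x8E, S = E(K, T) = 0x90; 0xD0 ⊕ 0x90 = 0x40.
C[2]: T = 0x8F, S = E(K, T) = 0x91; 0xC3 ⊕ 0x91 = 0x52.

C[1] = 0x40, C[2] = 0x52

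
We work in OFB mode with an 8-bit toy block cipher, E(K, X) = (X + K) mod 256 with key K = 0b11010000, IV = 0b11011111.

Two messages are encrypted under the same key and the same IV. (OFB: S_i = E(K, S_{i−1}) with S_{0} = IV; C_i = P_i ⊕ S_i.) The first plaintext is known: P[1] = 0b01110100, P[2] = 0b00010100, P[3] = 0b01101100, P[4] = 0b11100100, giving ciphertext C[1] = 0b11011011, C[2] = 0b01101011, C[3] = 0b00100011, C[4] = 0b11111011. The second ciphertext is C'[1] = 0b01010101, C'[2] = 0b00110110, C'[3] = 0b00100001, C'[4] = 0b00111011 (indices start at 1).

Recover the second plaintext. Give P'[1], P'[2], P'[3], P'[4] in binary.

In OFB with a reused IV, both messages share the same keystream S_i, so C_i ⊕ C'_i = P_i ⊕ P'_i and thus P'_i = P_i ⊕ C_i ⊕ C'_i.
P'[1]: 0b01110100 ⊕ 0b11011011 ⊕ 0b01010101 = 0b11111010.
P'[2]: 0b00010100 ⊕ 0b01101011 ⊕ 0b00110110 = 0b01001001.
P'[3]: 0b01101100 ⊕ 0b00100011 ⊕ 0b00100001 = 0b01101110.
P'[4]: 0b11100100 ⊕ 0b11111011 ⊕ 0b00111011 = 0b00100100.

P'[1] = 0b11111010, P'[2] = 0b01001001, P'[3] = 0b01101110, P'[4] = 0b00100100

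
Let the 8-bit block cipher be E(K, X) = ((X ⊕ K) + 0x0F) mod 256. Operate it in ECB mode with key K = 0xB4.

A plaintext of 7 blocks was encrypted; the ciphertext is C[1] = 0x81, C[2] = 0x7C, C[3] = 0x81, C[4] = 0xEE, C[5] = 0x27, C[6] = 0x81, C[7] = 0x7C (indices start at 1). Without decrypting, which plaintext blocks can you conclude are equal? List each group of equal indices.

ECB encrypts each block independently with the same key, so equal ciphertext blocks imply equal plaintext blocks.
C[1] = C[3] = C[6] = 0x81, so P[1] = P[3] = P[6].
C[2] = C[7] = 0x7C, so P[2] = P[7].

P[1] = P[3] = P[6]; P[2] = P[7]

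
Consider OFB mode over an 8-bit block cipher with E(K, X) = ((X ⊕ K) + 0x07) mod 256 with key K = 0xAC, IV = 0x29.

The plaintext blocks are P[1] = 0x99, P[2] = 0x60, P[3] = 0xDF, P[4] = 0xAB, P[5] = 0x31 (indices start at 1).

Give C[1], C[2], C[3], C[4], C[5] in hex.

OFB encryption: S_i = E(K, S_{i−1}) with S_{0} = IV; C_i = P_i ⊕ S_i.
C[1]: S = E(K, 0x29) = 0x8C; 0x99 ⊕ 0x8C = 0x15.
C[2]: S = E(K, 0x8C) = 0x27; 0x60 ⊕ 0x27 = 0x47.
C[3]: S = E(K, 0x27) = 0x92; 0xDF ⊕ 0x92 = 0x4D.
C[4]: S = E(K, 0x92) = 0x45; 0xAB ⊕ 0x45 = 0xEE.
C[5]: S = E(K, 0x45) = 0xF0; 0x31 ⊕ 0xF0 = 0xC1.

C[1] = 0x15, C[2] = 0x47, C[3] = 0x4D, C[4] = 0xEE, C[5] = 0xC1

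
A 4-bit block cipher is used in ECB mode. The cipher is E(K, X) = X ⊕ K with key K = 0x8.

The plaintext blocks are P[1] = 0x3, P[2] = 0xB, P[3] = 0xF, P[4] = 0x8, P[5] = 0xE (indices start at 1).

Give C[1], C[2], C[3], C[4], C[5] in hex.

C[1] = 0xB, C[2] = 0x3, C[3] = 0x7, C[4] = 0x0, C[5] = 0x6

ECB encryption: C_i = E(K, P_i).
C[1]: E(K, 0x3) = 0xB.
C[2]: E(K, 0xB) = 0x3.
C[3]: E(K, 0xF) = 0x7.
C[4]: E(K, 0x8) = 0x0.
C[5]: E(K, 0xE) = 0x6.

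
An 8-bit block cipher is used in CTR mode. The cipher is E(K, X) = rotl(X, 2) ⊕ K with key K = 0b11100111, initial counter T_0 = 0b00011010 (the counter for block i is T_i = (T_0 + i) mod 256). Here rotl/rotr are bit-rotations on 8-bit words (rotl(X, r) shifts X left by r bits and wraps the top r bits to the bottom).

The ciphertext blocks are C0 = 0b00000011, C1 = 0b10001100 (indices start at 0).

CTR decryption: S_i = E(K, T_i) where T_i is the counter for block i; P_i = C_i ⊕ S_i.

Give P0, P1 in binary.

P0 = 0b10001100, P1 = 0b00000111

P0: T = 0b00011010, S = E(K, T) = 0b10001111; 0b00000011 ⊕ 0b10001111 = 0b10001100.
P1: T = 0b00011011, S = E(K, T) = 0b10001011; 0b10001100 ⊕ 0b10001011 = 0b00000111.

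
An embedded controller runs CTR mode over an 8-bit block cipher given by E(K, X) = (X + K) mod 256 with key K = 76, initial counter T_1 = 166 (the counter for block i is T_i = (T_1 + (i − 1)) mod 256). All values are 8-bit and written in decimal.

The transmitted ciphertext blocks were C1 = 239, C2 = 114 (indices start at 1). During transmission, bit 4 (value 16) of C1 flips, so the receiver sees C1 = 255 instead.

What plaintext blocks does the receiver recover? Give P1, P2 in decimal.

CTR decryption: S_i = E(K, T_i) where T_i is the counter for block i; P_i = C_i ⊕ S_i.
Only C1 changed, to 255. In CTR, a change in C_i flips the same bit in P_i only; the keystream is unaffected. Decrypting the received ciphertext:
P1: T = 166, S = E(K, T) = 242; 255 ⊕ 242 = 13.
P2: T = 167, S = E(K, T) = 243; 114 ⊕ 243 = 129.
Blocks that differ from the original plaintext: P1.

P1 = 13, P2 = 129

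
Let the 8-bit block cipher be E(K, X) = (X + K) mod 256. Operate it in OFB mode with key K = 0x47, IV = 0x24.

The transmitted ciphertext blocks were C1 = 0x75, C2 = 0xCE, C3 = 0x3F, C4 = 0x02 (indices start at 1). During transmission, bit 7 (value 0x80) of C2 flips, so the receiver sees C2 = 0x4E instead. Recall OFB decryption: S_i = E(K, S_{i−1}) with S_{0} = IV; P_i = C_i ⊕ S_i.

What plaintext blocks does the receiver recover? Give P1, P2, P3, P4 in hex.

P1 = 0x1E, P2 = 0xFC, P3 = 0xC6, P4 = 0x42

Only C2 changed, to 0x4E. In OFB, a change in C_i flips the same bit in P_i only; the keystream is unaffected. Decrypting the received ciphertext:
P1: S = E(K, 0x24) = 0x6B; 0x75 ⊕ 0x6B = 0x1E.
P2: S = E(K, 0x6B) = 0xB2; 0x4E ⊕ 0xB2 = 0xFC.
P3: S = E(K, 0xB2) = 0xF9; 0x3F ⊕ 0xF9 = 0xC6.
P4: S = E(K, 0xF9) = 0x40; 0x02 ⊕ 0x40 = 0x42.
Blocks that differ from the original plaintext: P2.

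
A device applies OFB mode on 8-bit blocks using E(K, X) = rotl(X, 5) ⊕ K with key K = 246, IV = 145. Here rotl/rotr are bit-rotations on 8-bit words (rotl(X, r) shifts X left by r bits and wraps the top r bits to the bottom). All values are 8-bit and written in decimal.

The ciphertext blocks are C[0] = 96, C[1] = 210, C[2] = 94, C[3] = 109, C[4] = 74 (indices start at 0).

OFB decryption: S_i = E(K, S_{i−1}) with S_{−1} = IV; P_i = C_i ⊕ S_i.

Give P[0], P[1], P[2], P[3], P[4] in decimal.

P[0]: S = E(K, 145) = 196; 96 ⊕ 196 = 164.
P[1]: S = E(K, 196) = 110; 210 ⊕ 110 = 188.
P[2]: S = E(K, 110) = 59; 94 ⊕ 59 = 101.
P[3]: S = E(K, 59) = 145; 109 ⊕ 145 = 252.
P[4]: S = E(K, 145) = 196; 74 ⊕ 196 = 142.

P[0] = 164, P[1] = 188, P[2] = 101, P[3] = 252, P[4] = 142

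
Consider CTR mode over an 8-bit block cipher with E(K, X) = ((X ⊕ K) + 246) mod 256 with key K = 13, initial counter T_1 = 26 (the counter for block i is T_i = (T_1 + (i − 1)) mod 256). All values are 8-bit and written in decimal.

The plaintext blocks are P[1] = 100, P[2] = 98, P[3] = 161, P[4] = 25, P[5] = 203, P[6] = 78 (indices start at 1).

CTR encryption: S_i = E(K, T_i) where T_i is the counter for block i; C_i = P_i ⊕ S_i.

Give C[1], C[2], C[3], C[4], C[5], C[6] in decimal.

C[1]: T = 26, S = E(K, T) = 13; 100 ⊕ 13 = 105.
C[2]: T = 27, S = E(K, T) = 12; 98 ⊕ 12 = 110.
C[3]: T = 28, S = E(K, T) = 7; 161 ⊕ 7 = 166.
C[4]: T = 29, S = E(K, T) = 6; 25 ⊕ 6 = 31.
C[5]: T = 30, S = E(K, T) = 9; 203 ⊕ 9 = 194.
C[6]: T = 31, S = E(K, T) = 8; 78 ⊕ 8 = 70.

C[1] = 105, C[2] = 110, C[3] = 166, C[4] = 31, C[5] = 194, C[6] = 70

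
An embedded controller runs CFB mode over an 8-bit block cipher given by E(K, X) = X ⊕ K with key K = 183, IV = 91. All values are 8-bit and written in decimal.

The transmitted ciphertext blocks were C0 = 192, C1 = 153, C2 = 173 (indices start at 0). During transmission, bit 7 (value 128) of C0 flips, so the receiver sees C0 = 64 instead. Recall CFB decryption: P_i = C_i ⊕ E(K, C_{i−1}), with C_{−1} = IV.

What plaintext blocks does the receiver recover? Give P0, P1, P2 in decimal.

P0 = 172, P1 = 110, P2 = 131

Only C0 changed, to 64. In CFB, a change in C_i flips the same bit in P_i and garbles P_{i+1}. Decrypting the received ciphertext:
P0: E(K, 91) = 236; 64 ⊕ 236 = 172.
P1: E(K, 64) = 247; 153 ⊕ 247 = 110.
P2: E(K, 153) = 46; 173 ⊕ 46 = 131.
Blocks that differ from the original plaintext: P0, P1.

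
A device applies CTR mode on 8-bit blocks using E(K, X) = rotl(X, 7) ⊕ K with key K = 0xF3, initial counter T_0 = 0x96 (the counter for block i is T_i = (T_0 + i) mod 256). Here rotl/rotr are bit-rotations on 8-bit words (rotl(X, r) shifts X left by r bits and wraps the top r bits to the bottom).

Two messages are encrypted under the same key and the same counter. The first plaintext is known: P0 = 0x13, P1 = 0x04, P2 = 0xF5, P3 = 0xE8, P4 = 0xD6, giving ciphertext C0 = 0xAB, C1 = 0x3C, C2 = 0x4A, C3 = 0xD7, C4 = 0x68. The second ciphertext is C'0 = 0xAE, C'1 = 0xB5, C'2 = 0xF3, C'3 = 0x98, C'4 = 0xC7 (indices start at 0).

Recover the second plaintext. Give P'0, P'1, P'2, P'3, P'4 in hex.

In CTR with a reused counter, both messages share the same keystream S_i, so C_i ⊕ C'_i = P_i ⊕ P'_i and thus P'_i = P_i ⊕ C_i ⊕ C'_i.
P'0: 0x13 ⊕ 0xAB ⊕ 0xAE = 0x16.
P'1: 0x04 ⊕ 0x3C ⊕ 0xB5 = 0x8D.
P'2: 0xF5 ⊕ 0x4A ⊕ 0xF3 = 0x4C.
P'3: 0xE8 ⊕ 0xD7 ⊕ 0x98 = 0xA7.
P'4: 0xD6 ⊕ 0x68 ⊕ 0xC7 = 0x79.

P'0 = 0x16, P'1 = 0x8D, P'2 = 0x4C, P'3 = 0xA7, P'4 = 0x79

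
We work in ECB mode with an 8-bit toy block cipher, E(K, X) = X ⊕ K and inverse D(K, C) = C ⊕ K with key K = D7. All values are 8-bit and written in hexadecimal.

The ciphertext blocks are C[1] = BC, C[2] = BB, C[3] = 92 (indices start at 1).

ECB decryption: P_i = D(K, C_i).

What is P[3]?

P[3] = 45

P[3]: D(K, 92) = 45.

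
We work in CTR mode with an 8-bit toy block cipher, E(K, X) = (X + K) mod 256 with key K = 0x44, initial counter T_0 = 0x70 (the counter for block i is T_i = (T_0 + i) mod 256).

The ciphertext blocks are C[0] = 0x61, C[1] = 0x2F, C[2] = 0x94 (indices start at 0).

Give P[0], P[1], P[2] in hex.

CTR decryption: S_i = E(K, T_i) where T_i is the counter for block i; P_i = C_i ⊕ S_i.
P[0]: T = 0x70, S = E(K, T) = 0xB4; 0x61 ⊕ 0xB4 = 0xD5.
P[1]: T = 0x71, S = E(K, T) = 0xB5; 0x2F ⊕ 0xB5 = 0x9A.
P[2]: T = 0x72, S = E(K, T) = 0xB6; 0x94 ⊕ 0xB6 = 0x22.

P[0] = 0xD5, P[1] = 0x9A, P[2] = 0x22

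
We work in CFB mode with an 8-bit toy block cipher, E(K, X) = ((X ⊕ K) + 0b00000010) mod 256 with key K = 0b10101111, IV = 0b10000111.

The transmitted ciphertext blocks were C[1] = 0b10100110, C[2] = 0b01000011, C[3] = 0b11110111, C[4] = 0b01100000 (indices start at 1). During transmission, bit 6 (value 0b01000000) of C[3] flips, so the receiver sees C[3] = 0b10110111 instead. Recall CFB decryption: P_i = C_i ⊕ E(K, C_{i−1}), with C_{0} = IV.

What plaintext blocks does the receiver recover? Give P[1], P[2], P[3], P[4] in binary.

P[1] = 0b10001100, P[2] = 0b01001000, P[3] = 0b01011001, P[4] = 0b01111010

Only C[3] changed, to 0b10110111. In CFB, a change in C_i flips the same bit in P_i and garbles P_{i+1}. Decrypting the received ciphertext:
P[1]: E(K, 0b10000111) = 0b00101010; 0b10100110 ⊕ 0b00101010 = 0b10001100.
P[2]: E(K, 0b10100110) = 0b00001011; 0b01000011 ⊕ 0b00001011 = 0b01001000.
P[3]: E(K, 0b01000011) = 0b11101110; 0b10110111 ⊕ 0b11101110 = 0b01011001.
P[4]: E(K, 0b10110111) = 0b00011010; 0b01100000 ⊕ 0b00011010 = 0b01111010.
Blocks that differ from the original plaintext: P[3], P[4].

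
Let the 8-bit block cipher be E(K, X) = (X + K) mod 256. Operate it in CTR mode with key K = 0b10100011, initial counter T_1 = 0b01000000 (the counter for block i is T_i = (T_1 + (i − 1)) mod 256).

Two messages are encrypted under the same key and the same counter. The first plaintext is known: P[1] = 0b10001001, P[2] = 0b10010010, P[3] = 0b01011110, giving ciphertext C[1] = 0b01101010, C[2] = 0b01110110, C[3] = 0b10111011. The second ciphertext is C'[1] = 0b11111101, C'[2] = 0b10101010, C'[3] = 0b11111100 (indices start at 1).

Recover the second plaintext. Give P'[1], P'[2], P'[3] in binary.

In CTR with a reused counter, both messages share the same keystream S_i, so C_i ⊕ C'_i = P_i ⊕ P'_i and thus P'_i = P_i ⊕ C_i ⊕ C'_i.
P'[1]: 0b10001001 ⊕ 0b01101010 ⊕ 0b11111101 = 0b00011110.
P'[2]: 0b10010010 ⊕ 0b01110110 ⊕ 0b10101010 = 0b01001110.
P'[3]: 0b01011110 ⊕ 0b10111011 ⊕ 0b11111100 = 0b00011001.

P'[1] = 0b00011110, P'[2] = 0b01001110, P'[3] = 0b00011001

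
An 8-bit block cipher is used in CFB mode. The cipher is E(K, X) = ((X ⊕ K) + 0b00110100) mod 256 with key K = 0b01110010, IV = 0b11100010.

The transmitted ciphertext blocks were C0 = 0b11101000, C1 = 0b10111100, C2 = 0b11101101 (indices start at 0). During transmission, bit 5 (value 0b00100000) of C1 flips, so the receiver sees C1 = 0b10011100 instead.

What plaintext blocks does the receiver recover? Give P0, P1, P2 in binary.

P0 = 0b00101100, P1 = 0b01010010, P2 = 0b11001111

CFB decryption: P_i = C_i ⊕ E(K, C_{i−1}), with C_{−1} = IV.
Only C1 changed, to 0b10011100. In CFB, a change in C_i flips the same bit in P_i and garbles P_{i+1}. Decrypting the received ciphertext:
P0: E(K, 0b11100010) = 0b11000100; 0b11101000 ⊕ 0b11000100 = 0b00101100.
P1: E(K, 0b11101000) = 0b11001110; 0b10011100 ⊕ 0b11001110 = 0b01010010.
P2: E(K, 0b10011100) = 0b00100010; 0b11101101 ⊕ 0b00100010 = 0b11001111.
Blocks that differ from the original plaintext: P1, P2.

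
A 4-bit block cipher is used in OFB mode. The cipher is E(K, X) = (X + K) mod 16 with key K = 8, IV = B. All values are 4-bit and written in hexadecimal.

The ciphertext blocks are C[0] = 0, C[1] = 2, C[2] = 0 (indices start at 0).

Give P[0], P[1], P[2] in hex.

P[0] = 3, P[1] = 9, P[2] = 3

OFB decryption: S_i = E(K, S_{i−1}) with S_{−1} = IV; P_i = C_i ⊕ S_i.
P[0]: S = E(K, B) = 3; 0 ⊕ 3 = 3.
P[1]: S = E(K, 3) = B; 2 ⊕ B = 9.
P[2]: S = E(K, B) = 3; 0 ⊕ 3 = 3.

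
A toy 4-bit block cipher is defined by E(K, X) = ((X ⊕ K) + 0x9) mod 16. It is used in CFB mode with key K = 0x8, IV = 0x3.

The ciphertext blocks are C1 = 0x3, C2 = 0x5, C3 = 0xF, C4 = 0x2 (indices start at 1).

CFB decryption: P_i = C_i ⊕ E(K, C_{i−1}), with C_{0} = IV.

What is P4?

P4 = 0x2

P4: E(K, 0xF) = 0x0; 0x2 ⊕ 0x0 = 0x2.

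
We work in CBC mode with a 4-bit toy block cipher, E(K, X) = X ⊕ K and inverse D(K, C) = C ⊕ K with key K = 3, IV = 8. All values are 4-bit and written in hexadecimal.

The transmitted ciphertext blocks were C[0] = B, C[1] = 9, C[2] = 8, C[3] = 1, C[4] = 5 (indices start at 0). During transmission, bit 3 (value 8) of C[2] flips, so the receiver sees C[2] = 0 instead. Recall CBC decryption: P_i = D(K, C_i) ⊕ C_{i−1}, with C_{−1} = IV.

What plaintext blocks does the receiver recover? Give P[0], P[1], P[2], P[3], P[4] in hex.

Only C[2] changed, to 0. In CBC, a change in C_i garbles P_i and flips the same bit in P_{i+1}. Decrypting the received ciphertext:
P[0]: D(K, B) = 8; 8 ⊕ 8 = 0.
P[1]: D(K, 9) = A; A ⊕ B = 1.
P[2]: D(K, 0) = 3; 3 ⊕ 9 = A.
P[3]: D(K, 1) = 2; 2 ⊕ 0 = 2.
P[4]: D(K, 5) = 6; 6 ⊕ 1 = 7.
Blocks that differ from the original plaintext: P[2], P[3].

P[0] = 0, P[1] = 1, P[2] = A, P[3] = 2, P[4] = 7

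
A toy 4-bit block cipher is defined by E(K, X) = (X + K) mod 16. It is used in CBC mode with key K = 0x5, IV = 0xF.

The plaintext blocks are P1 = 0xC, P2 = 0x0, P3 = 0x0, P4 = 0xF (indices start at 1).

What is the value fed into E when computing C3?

CBC encryption: C_i = E(K, P_i ⊕ C_{i−1}), with C_{0} = IV.
C1: P1 ⊕ 0xF = 0x3; E(K, 0x3) = 0x8.
C2: P2 ⊕ 0x8 = 0x8; E(K, 0x8) = 0xD.
C3: P3 ⊕ 0xD = 0xD; E(K, 0xD) = 0x2.
So the input to E for block 3 is 0xD.

0xD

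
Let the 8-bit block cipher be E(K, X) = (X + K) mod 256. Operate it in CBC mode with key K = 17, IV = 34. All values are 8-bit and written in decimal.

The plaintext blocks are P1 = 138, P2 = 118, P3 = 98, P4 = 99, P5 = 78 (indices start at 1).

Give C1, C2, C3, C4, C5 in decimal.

CBC encryption: C_i = E(K, P_i ⊕ C_{i−1}), with C_{0} = IV.
C1: P1 ⊕ 34 = 168; E(K, 168) = 185.
C2: P2 ⊕ 185 = 207; E(K, 207) = 224.
C3: P3 ⊕ 224 = 130; E(K, 130) = 147.
C4: P4 ⊕ 147 = 240; E(K, 240) = 1.
C5: P5 ⊕ 1 = 79; E(K, 79) = 96.

C1 = 185, C2 = 224, C3 = 147, C4 = 1, C5 = 96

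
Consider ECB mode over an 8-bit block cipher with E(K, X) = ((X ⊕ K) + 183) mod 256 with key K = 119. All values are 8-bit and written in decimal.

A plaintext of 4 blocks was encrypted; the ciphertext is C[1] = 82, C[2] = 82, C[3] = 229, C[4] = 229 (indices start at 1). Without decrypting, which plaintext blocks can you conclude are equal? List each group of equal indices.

P[1] = P[2]; P[3] = P[4]

ECB encrypts each block independently with the same key, so equal ciphertext blocks imply equal plaintext blocks.
C[1] = C[2] = 82, so P[1] = P[2].
C[3] = C[4] = 229, so P[3] = P[4].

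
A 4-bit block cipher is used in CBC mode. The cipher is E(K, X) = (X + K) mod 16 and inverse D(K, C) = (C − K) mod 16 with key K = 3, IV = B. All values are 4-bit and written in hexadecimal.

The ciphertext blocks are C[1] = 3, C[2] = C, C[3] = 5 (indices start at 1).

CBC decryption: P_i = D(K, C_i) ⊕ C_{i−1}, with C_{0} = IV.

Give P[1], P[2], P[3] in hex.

P[1]: D(K, 3) = 0; 0 ⊕ B = B.
P[2]: D(K, C) = 9; 9 ⊕ 3 = A.
P[3]: D(K, 5) = 2; 2 ⊕ C = E.

P[1] = B, P[2] = A, P[3] = E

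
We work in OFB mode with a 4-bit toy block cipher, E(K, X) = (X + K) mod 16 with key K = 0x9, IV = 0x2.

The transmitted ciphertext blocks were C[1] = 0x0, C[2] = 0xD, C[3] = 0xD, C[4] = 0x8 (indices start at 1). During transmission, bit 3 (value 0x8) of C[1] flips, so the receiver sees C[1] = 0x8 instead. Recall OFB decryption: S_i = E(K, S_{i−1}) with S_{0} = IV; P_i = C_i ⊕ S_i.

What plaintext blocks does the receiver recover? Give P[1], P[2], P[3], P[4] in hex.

Only C[1] changed, to 0x8. In OFB, a change in C_i flips the same bit in P_i only; the keystream is unaffected. Decrypting the received ciphertext:
P[1]: S = E(K, 0x2) = 0xB; 0x8 ⊕ 0xB = 0x3.
P[2]: S = E(K, 0xB) = 0x4; 0xD ⊕ 0x4 = 0x9.
P[3]: S = E(K, 0x4) = 0xD; 0xD ⊕ 0xD = 0x0.
P[4]: S = E(K, 0xD) = 0x6; 0x8 ⊕ 0x6 = 0xE.
Blocks that differ from the original plaintext: P[1].

P[1] = 0x3, P[2] = 0x9, P[3] = 0x0, P[4] = 0xE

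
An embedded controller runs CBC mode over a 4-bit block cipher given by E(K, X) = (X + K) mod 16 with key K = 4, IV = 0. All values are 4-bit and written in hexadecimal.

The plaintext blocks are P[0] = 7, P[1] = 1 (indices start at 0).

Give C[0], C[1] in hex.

C[0] = B, C[1] = E

CBC encryption: C_i = E(K, P_i ⊕ C_{i−1}), with C_{−1} = IV.
C[0]: P[0] ⊕ 0 = 7; E(K, 7) = B.
C[1]: P[1] ⊕ B = A; E(K, A) = E.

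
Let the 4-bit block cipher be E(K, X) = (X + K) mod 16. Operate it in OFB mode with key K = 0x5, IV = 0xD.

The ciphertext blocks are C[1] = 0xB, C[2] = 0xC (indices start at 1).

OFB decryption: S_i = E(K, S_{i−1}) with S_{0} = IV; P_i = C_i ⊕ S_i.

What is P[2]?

P[1]: S = E(K, 0xD) = 0x2; 0xB ⊕ 0x2 = 0x9.
P[2]: S = E(K, 0x2) = 0x7; 0xC ⊕ 0x7 = 0xB.

P[2] = 0xB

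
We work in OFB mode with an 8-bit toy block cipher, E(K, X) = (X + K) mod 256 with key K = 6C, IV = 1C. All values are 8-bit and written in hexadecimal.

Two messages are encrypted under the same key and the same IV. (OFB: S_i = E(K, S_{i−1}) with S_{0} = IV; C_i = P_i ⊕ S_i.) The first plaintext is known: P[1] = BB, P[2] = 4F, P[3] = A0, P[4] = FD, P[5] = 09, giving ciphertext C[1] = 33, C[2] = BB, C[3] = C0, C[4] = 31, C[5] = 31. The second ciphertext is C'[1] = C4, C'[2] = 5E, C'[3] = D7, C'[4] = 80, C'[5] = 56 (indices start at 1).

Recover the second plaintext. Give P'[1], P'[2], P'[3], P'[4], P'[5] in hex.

P'[1] = 4C, P'[2] = AA, P'[3] = B7, P'[4] = 4C, P'[5] = 6E

In OFB with a reused IV, both messages share the same keystream S_i, so C_i ⊕ C'_i = P_i ⊕ P'_i and thus P'_i = P_i ⊕ C_i ⊕ C'_i.
P'[1]: BB ⊕ 33 ⊕ C4 = 4C.
P'[2]: 4F ⊕ BB ⊕ 5E = AA.
P'[3]: A0 ⊕ C0 ⊕ D7 = B7.
P'[4]: FD ⊕ 31 ⊕ 80 = 4C.
P'[5]: 09 ⊕ 31 ⊕ 56 = 6E.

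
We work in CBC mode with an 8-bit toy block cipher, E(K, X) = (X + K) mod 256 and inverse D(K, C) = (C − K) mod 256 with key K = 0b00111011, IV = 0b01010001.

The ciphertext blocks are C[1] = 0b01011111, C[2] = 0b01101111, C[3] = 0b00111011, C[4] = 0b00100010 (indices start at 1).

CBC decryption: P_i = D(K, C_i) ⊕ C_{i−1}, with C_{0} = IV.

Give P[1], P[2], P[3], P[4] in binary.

P[1]: D(K, 0b01011111) = 0b00100100; 0b00100100 ⊕ 0b01010001 = 0b01110101.
P[2]: D(K, 0b01101111) = 0b00110100; 0b00110100 ⊕ 0b01011111 = 0b01101011.
P[3]: D(K, 0b00111011) = 0b00000000; 0b00000000 ⊕ 0b01101111 = 0b01101111.
P[4]: D(K, 0b00100010) = 0b11100111; 0b11100111 ⊕ 0b00111011 = 0b11011100.

P[1] = 0b01110101, P[2] = 0b01101011, P[3] = 0b01101111, P[4] = 0b11011100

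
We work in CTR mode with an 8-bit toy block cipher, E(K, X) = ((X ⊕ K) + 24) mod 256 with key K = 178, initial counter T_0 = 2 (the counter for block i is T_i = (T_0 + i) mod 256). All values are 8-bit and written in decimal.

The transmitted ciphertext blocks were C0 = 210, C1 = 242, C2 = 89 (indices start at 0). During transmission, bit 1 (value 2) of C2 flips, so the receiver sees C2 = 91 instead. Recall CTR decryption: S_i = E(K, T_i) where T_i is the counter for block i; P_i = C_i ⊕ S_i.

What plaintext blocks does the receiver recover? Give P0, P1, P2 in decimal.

Only C2 changed, to 91. In CTR, a change in C_i flips the same bit in P_i only; the keystream is unaffected. Decrypting the received ciphertext:
P0: T = 2, S = E(K, T) = 200; 210 ⊕ 200 = 26.
P1: T = 3, S = E(K, T) = 201; 242 ⊕ 201 = 59.
P2: T = 4, S = E(K, T) = 206; 91 ⊕ 206 = 149.
Blocks that differ from the original plaintext: P2.

P0 = 26, P1 = 59, P2 = 149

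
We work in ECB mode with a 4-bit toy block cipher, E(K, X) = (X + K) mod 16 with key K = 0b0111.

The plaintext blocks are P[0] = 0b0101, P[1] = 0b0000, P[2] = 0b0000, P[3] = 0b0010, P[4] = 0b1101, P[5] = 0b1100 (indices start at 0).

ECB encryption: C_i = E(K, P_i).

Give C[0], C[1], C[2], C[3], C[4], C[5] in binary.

C[0] = 0b1100, C[1] = 0b0111, C[2] = 0b0111, C[3] = 0b1001, C[4] = 0b0100, C[5] = 0b0011

C[0]: E(K, 0b0101) = 0b1100.
C[1]: E(K, 0b0000) = 0b0111.
C[2]: E(K, 0b0000) = 0b0111.
C[3]: E(K, 0b0010) = 0b1001.
C[4]: E(K, 0b1101) = 0b0100.
C[5]: E(K, 0b1100) = 0b0011.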